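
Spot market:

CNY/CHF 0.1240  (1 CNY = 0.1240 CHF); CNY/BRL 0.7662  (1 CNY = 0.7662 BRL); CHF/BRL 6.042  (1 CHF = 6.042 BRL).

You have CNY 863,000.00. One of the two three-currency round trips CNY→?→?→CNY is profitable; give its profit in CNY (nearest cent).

Profitable loop is CNY → BRL → CHF → CNY:
CNY 863,000.00 × 0.7662 = BRL 661,230.60
BRL 661,230.60 ÷ 6.042 = CHF 109,439.03
CHF 109,439.03 ÷ 0.1240 = CNY 882,572.80
Profit = CNY 882,572.80 − CNY 863,000.00

Profit: CNY 19,572.80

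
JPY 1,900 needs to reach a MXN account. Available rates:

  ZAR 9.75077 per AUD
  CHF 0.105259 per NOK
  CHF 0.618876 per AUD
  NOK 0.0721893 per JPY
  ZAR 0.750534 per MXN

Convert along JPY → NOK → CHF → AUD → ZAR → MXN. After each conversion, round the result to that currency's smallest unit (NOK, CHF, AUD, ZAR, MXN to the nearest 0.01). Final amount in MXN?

JPY 1,900 × 0.0721893 = NOK 137.16
NOK 137.16 × 0.105259 = CHF 14.44
CHF 14.44 ÷ 0.618876 = AUD 23.33
AUD 23.33 × 9.75077 = ZAR 227.49
ZAR 227.49 ÷ 0.750534 = MXN 303.10

MXN 303.10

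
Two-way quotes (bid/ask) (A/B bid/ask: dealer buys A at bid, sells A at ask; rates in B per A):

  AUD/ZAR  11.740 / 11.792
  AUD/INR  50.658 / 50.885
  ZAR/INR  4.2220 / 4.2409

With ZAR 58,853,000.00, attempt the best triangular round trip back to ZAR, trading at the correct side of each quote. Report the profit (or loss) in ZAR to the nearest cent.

Best loop ZAR → AUD → INR → ZAR:
ZAR 58,853,000.00 ÷ 11.792 (buy AUD at ask) = AUD 4,990,926.05
AUD 4,990,926.05 × 50.658 (sell AUD at bid) = INR 252,830,331.92
INR 252,830,331.92 ÷ 4.2409 (buy ZAR at ask) = ZAR 59,617,140.68

Net profit: ZAR 764,140.68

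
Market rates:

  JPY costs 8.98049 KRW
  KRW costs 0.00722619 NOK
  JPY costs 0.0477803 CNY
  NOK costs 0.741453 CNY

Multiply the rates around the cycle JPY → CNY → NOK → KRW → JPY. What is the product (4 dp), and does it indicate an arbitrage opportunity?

0.9930 (arbitrage exists)

Around JPY → CNY → NOK → KRW → JPY: 1 × 0.0477803 ÷ 0.741453 ÷ 0.00722619 ÷ 8.98049 = 0.993015
Product < 1; profitable direction is JPY → KRW → NOK → CNY → JPY.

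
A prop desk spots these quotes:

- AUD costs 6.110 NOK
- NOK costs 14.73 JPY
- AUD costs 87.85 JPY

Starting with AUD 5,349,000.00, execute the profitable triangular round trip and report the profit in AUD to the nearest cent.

Profit: AUD 130,927.20

Profitable loop is AUD → NOK → JPY → AUD:
AUD 5,349,000.00 × 6.110 = NOK 32,682,390.00
NOK 32,682,390.00 × 14.73 = JPY 481,411,605
JPY 481,411,605 ÷ 87.85 = AUD 5,479,927.20
Profit = AUD 5,479,927.20 − AUD 5,349,000.00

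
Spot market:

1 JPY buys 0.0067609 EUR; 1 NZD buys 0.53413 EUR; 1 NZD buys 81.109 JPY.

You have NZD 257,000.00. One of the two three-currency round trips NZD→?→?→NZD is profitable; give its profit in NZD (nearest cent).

Profit: NZD 6,851.59

Profitable loop is NZD → JPY → EUR → NZD:
NZD 257,000.00 × 81.109 = JPY 20,845,013
JPY 20,845,013 × 0.0067609 = EUR 140,931.05
EUR 140,931.05 ÷ 0.53413 = NZD 263,851.59
Profit = NZD 263,851.59 − NZD 257,000.00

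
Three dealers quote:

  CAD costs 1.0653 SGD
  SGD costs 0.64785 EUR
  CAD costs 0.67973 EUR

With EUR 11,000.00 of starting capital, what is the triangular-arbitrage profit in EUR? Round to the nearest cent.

Profitable loop is EUR → CAD → SGD → EUR:
EUR 11,000.00 ÷ 0.67973 = CAD 16,182.90
CAD 16,182.90 × 1.0653 = SGD 17,239.64
SGD 17,239.64 × 0.64785 = EUR 11,168.70
Profit = EUR 11,168.70 − EUR 11,000.00

Profit: EUR 168.70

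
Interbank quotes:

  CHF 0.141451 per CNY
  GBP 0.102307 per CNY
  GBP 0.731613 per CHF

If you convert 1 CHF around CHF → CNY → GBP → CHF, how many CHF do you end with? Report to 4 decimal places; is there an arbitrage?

0.9886 (arbitrage exists)

Around CHF → CNY → GBP → CHF: 1 ÷ 0.141451 × 0.102307 ÷ 0.731613 = 0.988594
Product < 1; profitable direction is CHF → GBP → CNY → CHF.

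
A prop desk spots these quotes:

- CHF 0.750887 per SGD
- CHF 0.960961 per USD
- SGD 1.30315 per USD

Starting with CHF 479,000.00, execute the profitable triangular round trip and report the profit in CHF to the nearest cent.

Profitable loop is CHF → USD → SGD → CHF:
CHF 479,000.00 ÷ 0.960961 = USD 498,459.35
USD 498,459.35 × 1.30315 = SGD 649,567.31
SGD 649,567.31 × 0.750887 = CHF 487,751.65
Profit = CHF 487,751.65 − CHF 479,000.00

Profit: CHF 8,751.65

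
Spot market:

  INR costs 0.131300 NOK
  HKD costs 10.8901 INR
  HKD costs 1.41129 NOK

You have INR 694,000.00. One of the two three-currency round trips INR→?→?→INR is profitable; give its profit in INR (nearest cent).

Profitable loop is INR → NOK → HKD → INR:
INR 694,000.00 × 0.131300 = NOK 91,122.20
NOK 91,122.20 ÷ 1.41129 = HKD 64,566.60
HKD 64,566.60 × 10.8901 = INR 703,136.75
Profit = INR 703,136.75 − INR 694,000.00

Profit: INR 9,136.75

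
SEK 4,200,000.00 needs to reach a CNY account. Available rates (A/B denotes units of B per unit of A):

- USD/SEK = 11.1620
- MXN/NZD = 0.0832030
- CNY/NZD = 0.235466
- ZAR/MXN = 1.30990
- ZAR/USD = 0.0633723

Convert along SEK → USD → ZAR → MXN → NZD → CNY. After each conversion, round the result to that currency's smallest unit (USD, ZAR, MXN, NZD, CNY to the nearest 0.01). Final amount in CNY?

SEK 4,200,000.00 ÷ 11.1620 = USD 376,276.65
USD 376,276.65 ÷ 0.0633723 = ZAR 5,937,557.10
ZAR 5,937,557.10 × 1.30990 = MXN 7,777,606.05
MXN 7,777,606.05 × 0.0832030 = NZD 647,120.16
NZD 647,120.16 ÷ 0.235466 = CNY 2,748,253.08

CNY 2,748,253.08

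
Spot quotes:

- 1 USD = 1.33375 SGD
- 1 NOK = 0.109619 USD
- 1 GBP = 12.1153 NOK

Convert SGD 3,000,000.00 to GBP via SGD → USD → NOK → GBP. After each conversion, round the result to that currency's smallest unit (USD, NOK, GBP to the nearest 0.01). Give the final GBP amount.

GBP 1,693,662.27

SGD 3,000,000.00 ÷ 1.33375 = USD 2,249,297.09
USD 2,249,297.09 ÷ 0.109619 = NOK 20,519,226.50
NOK 20,519,226.50 ÷ 12.1153 = GBP 1,693,662.27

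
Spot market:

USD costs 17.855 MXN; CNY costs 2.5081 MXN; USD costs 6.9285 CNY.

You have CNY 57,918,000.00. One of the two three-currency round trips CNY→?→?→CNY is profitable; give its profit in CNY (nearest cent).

Profit: CNY 1,591,916.60

Profitable loop is CNY → USD → MXN → CNY:
CNY 57,918,000.00 ÷ 6.9285 = USD 8,359,385.15
USD 8,359,385.15 × 17.855 = MXN 149,256,821.82
MXN 149,256,821.82 ÷ 2.5081 = CNY 59,509,916.60
Profit = CNY 59,509,916.60 − CNY 57,918,000.00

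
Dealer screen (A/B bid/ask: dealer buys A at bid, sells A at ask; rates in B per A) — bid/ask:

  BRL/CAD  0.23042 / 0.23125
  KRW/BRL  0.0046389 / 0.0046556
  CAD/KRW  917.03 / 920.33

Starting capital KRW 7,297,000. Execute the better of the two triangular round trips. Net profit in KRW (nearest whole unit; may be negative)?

Best loop KRW → CAD → BRL → KRW:
KRW 7,297,000 ÷ 920.33 (buy CAD at ask) = CAD 7,928.68
CAD 7,928.68 ÷ 0.23125 (buy BRL at ask) = BRL 34,286.17
BRL 34,286.17 ÷ 0.0046556 (buy KRW at ask) = KRW 7,364,502

Net profit: KRW 67,502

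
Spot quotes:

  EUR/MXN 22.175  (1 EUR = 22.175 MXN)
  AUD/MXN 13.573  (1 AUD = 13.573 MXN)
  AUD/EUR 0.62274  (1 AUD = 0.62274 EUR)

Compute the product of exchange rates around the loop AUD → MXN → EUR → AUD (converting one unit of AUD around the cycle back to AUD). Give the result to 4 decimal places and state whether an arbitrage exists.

0.9829 (arbitrage exists)

Around AUD → MXN → EUR → AUD: 1 × 13.573 ÷ 22.175 ÷ 0.62274 = 0.982891
Product < 1; profitable direction is AUD → EUR → MXN → AUD.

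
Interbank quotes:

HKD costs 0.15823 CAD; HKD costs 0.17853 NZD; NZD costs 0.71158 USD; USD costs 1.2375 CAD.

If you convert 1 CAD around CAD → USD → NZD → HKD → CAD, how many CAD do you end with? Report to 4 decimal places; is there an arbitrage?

Around CAD → USD → NZD → HKD → CAD: 1 ÷ 1.2375 ÷ 0.71158 ÷ 0.17853 × 0.15823 = 1.006488
Product > 1; profitable direction is CAD → USD → NZD → HKD → CAD.

1.0065 (arbitrage exists)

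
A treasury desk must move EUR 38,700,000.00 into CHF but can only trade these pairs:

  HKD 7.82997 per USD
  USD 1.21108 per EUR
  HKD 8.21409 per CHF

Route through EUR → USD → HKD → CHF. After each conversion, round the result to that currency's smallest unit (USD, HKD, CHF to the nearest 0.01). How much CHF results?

CHF 44,677,044.76

EUR 38,700,000.00 × 1.21108 = USD 46,868,796.00
USD 46,868,796.00 × 7.82997 = HKD 366,981,266.62
HKD 366,981,266.62 ÷ 8.21409 = CHF 44,677,044.76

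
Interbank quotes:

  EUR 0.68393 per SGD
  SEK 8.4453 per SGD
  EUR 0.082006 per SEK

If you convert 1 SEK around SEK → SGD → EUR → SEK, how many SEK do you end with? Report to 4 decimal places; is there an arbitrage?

0.9875 (arbitrage exists)

Around SEK → SGD → EUR → SEK: 1 ÷ 8.4453 × 0.68393 ÷ 0.082006 = 0.987531
Product < 1; profitable direction is SEK → EUR → SGD → SEK.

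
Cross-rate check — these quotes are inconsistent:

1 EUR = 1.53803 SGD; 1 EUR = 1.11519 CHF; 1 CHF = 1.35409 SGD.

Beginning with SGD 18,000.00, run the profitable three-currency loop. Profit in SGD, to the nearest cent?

Profit: SGD 333.31

Profitable loop is SGD → CHF → EUR → SGD:
SGD 18,000.00 ÷ 1.35409 = CHF 13,293.06
CHF 13,293.06 ÷ 1.11519 = EUR 11,920.00
EUR 11,920.00 × 1.53803 = SGD 18,333.31
Profit = SGD 18,333.31 − SGD 18,000.00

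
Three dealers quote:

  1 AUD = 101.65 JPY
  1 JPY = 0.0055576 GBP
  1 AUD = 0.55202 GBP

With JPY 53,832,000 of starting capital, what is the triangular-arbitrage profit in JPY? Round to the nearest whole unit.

Profitable loop is JPY → GBP → AUD → JPY:
JPY 53,832,000 × 0.0055576 = GBP 299,176.72
GBP 299,176.72 ÷ 0.55202 = AUD 541,967.18
AUD 541,967.18 × 101.65 = JPY 55,090,964
Profit = JPY 55,090,964 − JPY 53,832,000

Profit: JPY 1,258,964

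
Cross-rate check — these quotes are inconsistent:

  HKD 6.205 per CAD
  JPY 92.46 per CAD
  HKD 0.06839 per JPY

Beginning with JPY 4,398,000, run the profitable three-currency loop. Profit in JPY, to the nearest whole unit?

Profit: JPY 83,877

Profitable loop is JPY → HKD → CAD → JPY:
JPY 4,398,000 × 0.06839 = HKD 300,779.22
HKD 300,779.22 ÷ 6.205 = CAD 48,473.69
CAD 48,473.69 × 92.46 = JPY 4,481,877
Profit = JPY 4,481,877 − JPY 4,398,000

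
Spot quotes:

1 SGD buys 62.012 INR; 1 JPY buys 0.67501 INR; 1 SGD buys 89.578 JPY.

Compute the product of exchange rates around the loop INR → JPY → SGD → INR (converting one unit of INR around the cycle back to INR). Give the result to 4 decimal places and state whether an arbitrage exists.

1.0256 (arbitrage exists)

Around INR → JPY → SGD → INR: 1 ÷ 0.67501 ÷ 89.578 × 62.012 = 1.025567
Product > 1; profitable direction is INR → JPY → SGD → INR.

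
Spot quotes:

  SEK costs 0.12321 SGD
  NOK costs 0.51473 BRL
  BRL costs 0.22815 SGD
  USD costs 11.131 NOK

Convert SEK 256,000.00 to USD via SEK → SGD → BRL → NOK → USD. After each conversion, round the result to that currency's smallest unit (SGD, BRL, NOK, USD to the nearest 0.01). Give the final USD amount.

USD 24,129.69

SEK 256,000.00 × 0.12321 = SGD 31,541.76
SGD 31,541.76 ÷ 0.22815 = BRL 138,250.10
BRL 138,250.10 ÷ 0.51473 = NOK 268,587.61
NOK 268,587.61 ÷ 11.131 = USD 24,129.69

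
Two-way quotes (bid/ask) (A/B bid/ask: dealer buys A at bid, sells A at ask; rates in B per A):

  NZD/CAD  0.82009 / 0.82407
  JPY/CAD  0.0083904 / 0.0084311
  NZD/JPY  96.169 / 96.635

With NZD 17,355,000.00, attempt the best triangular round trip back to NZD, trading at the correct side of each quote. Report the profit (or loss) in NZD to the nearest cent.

Best loop NZD → CAD → JPY → NZD:
NZD 17,355,000.00 × 0.82009 (sell NZD at bid) = CAD 14,232,661.95
CAD 14,232,661.95 ÷ 0.0084311 (buy JPY at ask) = JPY 1,688,114,475
JPY 1,688,114,475 ÷ 96.635 (buy NZD at ask) = NZD 17,468,975.78

Net profit: NZD 113,975.78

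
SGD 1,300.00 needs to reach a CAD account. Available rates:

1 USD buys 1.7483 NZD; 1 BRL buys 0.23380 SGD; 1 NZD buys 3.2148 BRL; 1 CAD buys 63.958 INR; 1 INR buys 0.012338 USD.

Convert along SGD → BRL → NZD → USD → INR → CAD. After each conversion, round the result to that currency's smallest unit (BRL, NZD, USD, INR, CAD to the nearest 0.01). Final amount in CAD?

CAD 1,253.68

SGD 1,300.00 ÷ 0.23380 = BRL 5,560.31
BRL 5,560.31 ÷ 3.2148 = NZD 1,729.60
NZD 1,729.60 ÷ 1.7483 = USD 989.30
USD 989.30 ÷ 0.012338 = INR 80,183.17
INR 80,183.17 ÷ 63.958 = CAD 1,253.68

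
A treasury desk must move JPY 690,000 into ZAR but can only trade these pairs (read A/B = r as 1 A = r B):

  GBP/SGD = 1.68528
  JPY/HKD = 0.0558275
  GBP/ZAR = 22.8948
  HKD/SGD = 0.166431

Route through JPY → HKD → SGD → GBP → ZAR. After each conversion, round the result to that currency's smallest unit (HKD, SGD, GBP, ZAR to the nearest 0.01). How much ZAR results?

ZAR 87,095.48

JPY 690,000 × 0.0558275 = HKD 38,520.97
HKD 38,520.97 × 0.166431 = SGD 6,411.08
SGD 6,411.08 ÷ 1.68528 = GBP 3,804.16
GBP 3,804.16 × 22.8948 = ZAR 87,095.48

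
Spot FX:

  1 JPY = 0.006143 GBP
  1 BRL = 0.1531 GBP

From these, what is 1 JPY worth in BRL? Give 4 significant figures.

1 JPY × 0.006143 = 0.006143 GBP
0.006143 GBP ÷ 0.1531 = 0.0401241 BRL

JPY/BRL = 0.04012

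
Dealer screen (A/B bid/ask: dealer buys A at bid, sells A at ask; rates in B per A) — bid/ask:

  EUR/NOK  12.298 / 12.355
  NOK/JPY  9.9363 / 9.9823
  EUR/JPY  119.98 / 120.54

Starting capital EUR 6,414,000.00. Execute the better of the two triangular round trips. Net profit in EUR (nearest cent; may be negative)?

Best loop EUR → NOK → JPY → EUR:
EUR 6,414,000.00 × 12.298 (sell EUR at bid) = NOK 78,879,372.00
NOK 78,879,372.00 × 9.9363 (sell NOK at bid) = JPY 783,769,104
JPY 783,769,104 ÷ 120.54 (buy EUR at ask) = EUR 6,502,149.53

Net profit: EUR 88,149.53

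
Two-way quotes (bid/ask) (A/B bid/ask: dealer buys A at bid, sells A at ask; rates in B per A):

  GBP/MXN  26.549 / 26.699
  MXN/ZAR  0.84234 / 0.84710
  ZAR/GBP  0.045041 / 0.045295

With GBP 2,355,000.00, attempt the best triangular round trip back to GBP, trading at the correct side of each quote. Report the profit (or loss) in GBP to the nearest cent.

Net profit: GBP 17,108.38

Best loop GBP → MXN → ZAR → GBP:
GBP 2,355,000.00 × 26.549 (sell GBP at bid) = MXN 62,522,895.00
MXN 62,522,895.00 × 0.84234 (sell MXN at bid) = ZAR 52,665,535.37
ZAR 52,665,535.37 × 0.045041 (sell ZAR at bid) = GBP 2,372,108.38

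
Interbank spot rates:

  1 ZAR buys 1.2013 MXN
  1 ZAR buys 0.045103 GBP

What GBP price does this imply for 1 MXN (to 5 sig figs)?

1 MXN ÷ 1.2013 = 0.832432 ZAR
0.832432 ZAR × 0.045103 = 0.0375452 GBP

MXN/GBP = 0.037545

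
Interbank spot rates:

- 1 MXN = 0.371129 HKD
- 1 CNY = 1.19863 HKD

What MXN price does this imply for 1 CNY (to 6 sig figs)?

1 CNY × 1.19863 = 1.19863 HKD
1.19863 HKD ÷ 0.371129 = 3.22969 MXN

CNY/MXN = 3.22969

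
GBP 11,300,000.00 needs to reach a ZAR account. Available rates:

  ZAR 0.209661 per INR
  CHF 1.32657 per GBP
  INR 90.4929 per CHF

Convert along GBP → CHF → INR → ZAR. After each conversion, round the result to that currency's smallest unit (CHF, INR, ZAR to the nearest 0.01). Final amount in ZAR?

GBP 11,300,000.00 × 1.32657 = CHF 14,990,241.00
CHF 14,990,241.00 × 90.4929 = INR 1,356,510,379.79
INR 1,356,510,379.79 × 0.209661 = ZAR 284,407,322.74

ZAR 284,407,322.74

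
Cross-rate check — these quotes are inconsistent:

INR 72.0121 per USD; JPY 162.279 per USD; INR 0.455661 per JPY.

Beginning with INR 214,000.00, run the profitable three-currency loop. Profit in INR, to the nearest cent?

Profit: INR 5,741.70

Profitable loop is INR → USD → JPY → INR:
INR 214,000.00 ÷ 72.0121 = USD 2,971.72
USD 2,971.72 × 162.279 = JPY 482,248
JPY 482,248 × 0.455661 = INR 219,741.70
Profit = INR 219,741.70 − INR 214,000.00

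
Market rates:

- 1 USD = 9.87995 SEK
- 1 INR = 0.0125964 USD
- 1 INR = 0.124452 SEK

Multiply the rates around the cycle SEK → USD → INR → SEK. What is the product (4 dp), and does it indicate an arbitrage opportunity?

1.0000 (no arbitrage)

Around SEK → USD → INR → SEK: 1 ÷ 9.87995 ÷ 0.0125964 × 0.124452 = 1.000002
Product ≈ 1 (deviation 0.000%, within rounding noise).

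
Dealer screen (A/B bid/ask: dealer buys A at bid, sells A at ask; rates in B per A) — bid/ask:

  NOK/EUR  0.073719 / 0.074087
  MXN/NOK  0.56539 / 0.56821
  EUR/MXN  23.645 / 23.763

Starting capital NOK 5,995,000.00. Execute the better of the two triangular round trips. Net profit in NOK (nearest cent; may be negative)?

Net result: NOK -2,099.91 (no profitable arbitrage after spreads)

Best loop NOK → MXN → EUR → NOK:
NOK 5,995,000.00 ÷ 0.56821 (buy MXN at ask) = MXN 10,550,676.69
MXN 10,550,676.69 ÷ 23.763 (buy EUR at ask) = EUR 443,995.99
EUR 443,995.99 ÷ 0.074087 (buy NOK at ask) = NOK 5,992,900.09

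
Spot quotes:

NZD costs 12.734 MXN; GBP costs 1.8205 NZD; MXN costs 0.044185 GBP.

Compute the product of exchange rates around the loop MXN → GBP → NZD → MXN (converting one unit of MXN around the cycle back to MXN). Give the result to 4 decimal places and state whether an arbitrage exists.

Around MXN → GBP → NZD → MXN: 1 × 0.044185 × 1.8205 × 12.734 = 1.024308
Product > 1; profitable direction is MXN → GBP → NZD → MXN.

1.0243 (arbitrage exists)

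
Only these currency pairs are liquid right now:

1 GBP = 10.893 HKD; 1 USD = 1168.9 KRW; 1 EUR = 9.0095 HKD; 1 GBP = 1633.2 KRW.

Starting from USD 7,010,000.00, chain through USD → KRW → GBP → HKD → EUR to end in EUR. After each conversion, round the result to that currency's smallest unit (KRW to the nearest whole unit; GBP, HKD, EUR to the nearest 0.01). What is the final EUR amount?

USD 7,010,000.00 × 1168.9 = KRW 8,193,989,000
KRW 8,193,989,000 ÷ 1633.2 = GBP 5,017,137.52
GBP 5,017,137.52 × 10.893 = HKD 54,651,679.01
HKD 54,651,679.01 ÷ 9.0095 = EUR 6,066,005.77

EUR 6,066,005.77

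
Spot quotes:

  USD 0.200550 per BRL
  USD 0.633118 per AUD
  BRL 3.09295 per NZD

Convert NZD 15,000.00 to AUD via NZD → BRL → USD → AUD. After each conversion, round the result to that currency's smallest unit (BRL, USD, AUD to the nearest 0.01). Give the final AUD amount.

AUD 14,696.11

NZD 15,000.00 × 3.09295 = BRL 46,394.25
BRL 46,394.25 × 0.200550 = USD 9,304.37
USD 9,304.37 ÷ 0.633118 = AUD 14,696.11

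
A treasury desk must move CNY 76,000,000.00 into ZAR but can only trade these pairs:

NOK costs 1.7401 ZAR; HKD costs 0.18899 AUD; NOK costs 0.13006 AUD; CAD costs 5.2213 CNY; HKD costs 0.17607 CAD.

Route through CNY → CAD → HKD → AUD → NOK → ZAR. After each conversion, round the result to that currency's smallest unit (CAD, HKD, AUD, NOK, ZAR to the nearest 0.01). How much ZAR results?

CNY 76,000,000.00 ÷ 5.2213 = CAD 14,555,761.97
CAD 14,555,761.97 ÷ 0.17607 = HKD 82,670,312.77
HKD 82,670,312.77 × 0.18899 = AUD 15,623,862.41
AUD 15,623,862.41 ÷ 0.13006 = NOK 120,128,113.26
NOK 120,128,113.26 × 1.7401 = ZAR 209,034,929.88

ZAR 209,034,929.88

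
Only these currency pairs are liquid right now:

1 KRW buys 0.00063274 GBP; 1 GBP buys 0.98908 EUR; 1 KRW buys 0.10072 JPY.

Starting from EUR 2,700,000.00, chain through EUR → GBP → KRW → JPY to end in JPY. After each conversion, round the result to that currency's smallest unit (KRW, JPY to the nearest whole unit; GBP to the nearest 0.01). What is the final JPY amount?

JPY 434,533,007

EUR 2,700,000.00 ÷ 0.98908 = GBP 2,729,809.52
GBP 2,729,809.52 ÷ 0.00063274 = KRW 4,314,267,345
KRW 4,314,267,345 × 0.10072 = JPY 434,533,007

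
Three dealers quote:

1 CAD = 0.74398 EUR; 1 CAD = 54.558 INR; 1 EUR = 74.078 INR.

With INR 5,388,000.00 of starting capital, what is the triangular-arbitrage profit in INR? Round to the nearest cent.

Profit: INR 54,765.90

Profitable loop is INR → CAD → EUR → INR:
INR 5,388,000.00 ÷ 54.558 = CAD 98,757.29
CAD 98,757.29 × 0.74398 = EUR 73,473.45
EUR 73,473.45 × 74.078 = INR 5,442,765.90
Profit = INR 5,442,765.90 − INR 5,388,000.00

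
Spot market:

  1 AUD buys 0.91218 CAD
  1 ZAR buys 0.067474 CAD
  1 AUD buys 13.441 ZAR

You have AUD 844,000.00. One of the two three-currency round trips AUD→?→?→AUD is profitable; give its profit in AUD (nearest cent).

Profit: AUD 4,896.91

Profitable loop is AUD → CAD → ZAR → AUD:
AUD 844,000.00 × 0.91218 = CAD 769,879.92
CAD 769,879.92 ÷ 0.067474 = ZAR 11,410,023.42
ZAR 11,410,023.42 ÷ 13.441 = AUD 848,896.91
Profit = AUD 848,896.91 − AUD 844,000.00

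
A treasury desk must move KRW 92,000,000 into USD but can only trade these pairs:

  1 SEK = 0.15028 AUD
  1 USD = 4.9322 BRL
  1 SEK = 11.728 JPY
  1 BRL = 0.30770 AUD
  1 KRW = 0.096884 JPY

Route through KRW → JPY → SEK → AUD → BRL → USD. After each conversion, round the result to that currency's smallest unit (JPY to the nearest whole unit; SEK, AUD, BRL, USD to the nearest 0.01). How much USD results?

KRW 92,000,000 × 0.096884 = JPY 8,913,328
JPY 8,913,328 ÷ 11.728 = SEK 760,004.09
SEK 760,004.09 × 0.15028 = AUD 114,213.41
AUD 114,213.41 ÷ 0.30770 = BRL 371,184.30
BRL 371,184.30 ÷ 4.9322 = USD 75,257.35

USD 75,257.35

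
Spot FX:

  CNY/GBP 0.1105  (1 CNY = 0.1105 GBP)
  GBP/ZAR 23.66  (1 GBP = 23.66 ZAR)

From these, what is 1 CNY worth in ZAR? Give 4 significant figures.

CNY/ZAR = 2.614

1 CNY × 0.1105 = 0.1105 GBP
0.1105 GBP × 23.66 = 2.61443 ZAR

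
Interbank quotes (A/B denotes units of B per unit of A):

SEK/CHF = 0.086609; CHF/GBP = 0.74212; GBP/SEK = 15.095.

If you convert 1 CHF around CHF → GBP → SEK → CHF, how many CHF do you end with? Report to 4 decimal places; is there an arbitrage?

0.9702 (arbitrage exists)

Around CHF → GBP → SEK → CHF: 1 × 0.74212 × 15.095 × 0.086609 = 0.970220
Product < 1; profitable direction is CHF → SEK → GBP → CHF.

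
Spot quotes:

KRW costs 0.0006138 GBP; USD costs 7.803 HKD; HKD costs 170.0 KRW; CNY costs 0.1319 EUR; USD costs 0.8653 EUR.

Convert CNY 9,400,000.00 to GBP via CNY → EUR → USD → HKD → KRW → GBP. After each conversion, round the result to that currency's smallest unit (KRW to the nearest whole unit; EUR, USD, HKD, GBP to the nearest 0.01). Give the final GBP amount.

CNY 9,400,000.00 × 0.1319 = EUR 1,239,860.00
EUR 1,239,860.00 ÷ 0.8653 = USD 1,432,867.21
USD 1,432,867.21 × 7.803 = HKD 11,180,662.84
HKD 11,180,662.84 × 170.0 = KRW 1,900,712,683
KRW 1,900,712,683 × 0.0006138 = GBP 1,166,657.44

GBP 1,166,657.44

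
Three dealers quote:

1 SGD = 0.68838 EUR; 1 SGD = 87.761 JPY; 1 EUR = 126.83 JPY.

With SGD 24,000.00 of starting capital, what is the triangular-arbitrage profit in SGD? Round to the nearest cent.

Profit: SGD 124.74

Profitable loop is SGD → JPY → EUR → SGD:
SGD 24,000.00 × 87.761 = JPY 2,106,264
JPY 2,106,264 ÷ 126.83 = EUR 16,606.99
EUR 16,606.99 ÷ 0.68838 = SGD 24,124.74
Profit = SGD 24,124.74 − SGD 24,000.00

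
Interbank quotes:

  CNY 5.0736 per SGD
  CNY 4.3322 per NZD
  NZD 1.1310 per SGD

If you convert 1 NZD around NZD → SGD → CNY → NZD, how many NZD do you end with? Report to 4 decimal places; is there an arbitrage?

1.0355 (arbitrage exists)

Around NZD → SGD → CNY → NZD: 1 ÷ 1.1310 × 5.0736 ÷ 4.3322 = 1.035488
Product > 1; profitable direction is NZD → SGD → CNY → NZD.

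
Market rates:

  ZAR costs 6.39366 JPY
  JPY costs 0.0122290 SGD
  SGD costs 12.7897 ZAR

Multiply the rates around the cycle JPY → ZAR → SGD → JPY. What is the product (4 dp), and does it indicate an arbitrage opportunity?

1.0000 (no arbitrage)

Around JPY → ZAR → SGD → JPY: 1 ÷ 6.39366 ÷ 12.7897 ÷ 0.0122290 = 0.999998
Product ≈ 1 (deviation 0.000%, within rounding noise).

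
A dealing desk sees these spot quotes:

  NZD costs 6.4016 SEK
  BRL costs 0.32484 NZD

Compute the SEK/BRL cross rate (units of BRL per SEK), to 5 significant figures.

1 SEK ÷ 6.4016 = 0.156211 NZD
0.156211 NZD ÷ 0.32484 = 0.480886 BRL

SEK/BRL = 0.48089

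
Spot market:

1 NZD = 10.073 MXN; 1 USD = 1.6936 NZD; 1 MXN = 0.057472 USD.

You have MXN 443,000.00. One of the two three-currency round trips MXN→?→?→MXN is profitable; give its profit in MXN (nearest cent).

Profitable loop is MXN → NZD → USD → MXN:
MXN 443,000.00 ÷ 10.073 = NZD 43,978.95
NZD 43,978.95 ÷ 1.6936 = USD 25,967.73
USD 25,967.73 ÷ 0.057472 = MXN 451,832.78
Profit = MXN 451,832.78 − MXN 443,000.00

Profit: MXN 8,832.78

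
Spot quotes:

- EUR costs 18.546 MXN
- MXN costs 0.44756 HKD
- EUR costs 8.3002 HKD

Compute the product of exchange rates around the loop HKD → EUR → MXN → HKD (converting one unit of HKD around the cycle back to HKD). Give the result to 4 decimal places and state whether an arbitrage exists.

1.0000 (no arbitrage)

Around HKD → EUR → MXN → HKD: 1 ÷ 8.3002 × 18.546 × 0.44756 = 1.000030
Product ≈ 1 (deviation 0.003%, within rounding noise).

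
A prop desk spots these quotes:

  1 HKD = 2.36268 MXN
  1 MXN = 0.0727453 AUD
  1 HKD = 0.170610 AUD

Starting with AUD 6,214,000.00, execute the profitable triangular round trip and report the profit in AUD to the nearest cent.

Profitable loop is AUD → HKD → MXN → AUD:
AUD 6,214,000.00 ÷ 0.170610 = HKD 36,422,249.58
HKD 36,422,249.58 × 2.36268 = MXN 86,054,120.63
MXN 86,054,120.63 × 0.0727453 = AUD 6,260,032.82
Profit = AUD 6,260,032.82 − AUD 6,214,000.00

Profit: AUD 46,032.82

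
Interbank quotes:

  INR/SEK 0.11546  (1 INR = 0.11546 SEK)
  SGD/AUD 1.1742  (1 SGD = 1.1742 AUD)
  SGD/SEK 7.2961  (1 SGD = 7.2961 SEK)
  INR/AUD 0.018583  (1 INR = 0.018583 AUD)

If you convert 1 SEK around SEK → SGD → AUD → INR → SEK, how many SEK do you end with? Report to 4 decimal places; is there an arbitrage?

Around SEK → SGD → AUD → INR → SEK: 1 ÷ 7.2961 × 1.1742 ÷ 0.018583 × 0.11546 = 0.999924
Product ≈ 1 (deviation 0.008%, within rounding noise).

0.9999 (no arbitrage)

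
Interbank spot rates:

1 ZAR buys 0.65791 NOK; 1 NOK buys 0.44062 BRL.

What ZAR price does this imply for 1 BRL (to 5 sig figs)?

1 BRL ÷ 0.44062 = 2.26953 NOK
2.26953 NOK ÷ 0.65791 = 3.4496 ZAR

BRL/ZAR = 3.4496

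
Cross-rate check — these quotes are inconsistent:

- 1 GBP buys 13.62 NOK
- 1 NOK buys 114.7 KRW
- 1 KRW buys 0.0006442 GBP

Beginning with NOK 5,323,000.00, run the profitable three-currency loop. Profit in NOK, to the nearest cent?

Profitable loop is NOK → KRW → GBP → NOK:
NOK 5,323,000.00 × 114.7 = KRW 610,548,100
KRW 610,548,100 × 0.0006442 = GBP 393,315.09
GBP 393,315.09 × 13.62 = NOK 5,356,951.47
Profit = NOK 5,356,951.47 − NOK 5,323,000.00

Profit: NOK 33,951.47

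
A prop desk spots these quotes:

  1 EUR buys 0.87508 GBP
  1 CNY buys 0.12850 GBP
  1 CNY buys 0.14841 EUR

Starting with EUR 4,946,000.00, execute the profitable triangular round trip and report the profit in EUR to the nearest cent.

Profit: EUR 52,755.64

Profitable loop is EUR → GBP → CNY → EUR:
EUR 4,946,000.00 × 0.87508 = GBP 4,328,145.68
GBP 4,328,145.68 ÷ 0.12850 = CNY 33,682,067.55
CNY 33,682,067.55 × 0.14841 = EUR 4,998,755.64
Profit = EUR 4,998,755.64 − EUR 4,946,000.00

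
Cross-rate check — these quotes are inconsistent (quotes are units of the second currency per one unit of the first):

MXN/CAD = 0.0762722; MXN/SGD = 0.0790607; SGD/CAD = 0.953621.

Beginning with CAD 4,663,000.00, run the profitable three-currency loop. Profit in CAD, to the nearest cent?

Profit: CAD 54,318.80

Profitable loop is CAD → SGD → MXN → CAD:
CAD 4,663,000.00 ÷ 0.953621 = SGD 4,889,783.26
SGD 4,889,783.26 ÷ 0.0790607 = MXN 61,848,469.06
MXN 61,848,469.06 × 0.0762722 = CAD 4,717,318.80
Profit = CAD 4,717,318.80 − CAD 4,663,000.00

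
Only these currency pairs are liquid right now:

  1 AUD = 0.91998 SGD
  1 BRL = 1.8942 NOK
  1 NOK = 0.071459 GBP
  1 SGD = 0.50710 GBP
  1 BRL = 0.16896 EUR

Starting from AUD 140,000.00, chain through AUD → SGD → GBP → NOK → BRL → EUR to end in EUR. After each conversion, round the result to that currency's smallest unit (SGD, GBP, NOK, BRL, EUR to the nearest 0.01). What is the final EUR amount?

AUD 140,000.00 × 0.91998 = SGD 128,797.20
SGD 128,797.20 × 0.50710 = GBP 65,313.06
GBP 65,313.06 ÷ 0.071459 = NOK 913,993.48
NOK 913,993.48 ÷ 1.8942 = BRL 482,522.16
BRL 482,522.16 × 0.16896 = EUR 81,526.94

EUR 81,526.94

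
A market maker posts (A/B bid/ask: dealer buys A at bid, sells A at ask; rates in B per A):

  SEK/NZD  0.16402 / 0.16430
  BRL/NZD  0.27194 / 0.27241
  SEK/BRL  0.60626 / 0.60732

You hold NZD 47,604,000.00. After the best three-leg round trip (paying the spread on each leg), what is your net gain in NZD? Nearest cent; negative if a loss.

Best loop NZD → SEK → BRL → NZD:
NZD 47,604,000.00 ÷ 0.16430 (buy SEK at ask) = SEK 289,738,283.63
SEK 289,738,283.63 × 0.60626 (sell SEK at bid) = BRL 175,656,731.83
BRL 175,656,731.83 × 0.27194 (sell BRL at bid) = NZD 47,768,091.65

Net profit: NZD 164,091.65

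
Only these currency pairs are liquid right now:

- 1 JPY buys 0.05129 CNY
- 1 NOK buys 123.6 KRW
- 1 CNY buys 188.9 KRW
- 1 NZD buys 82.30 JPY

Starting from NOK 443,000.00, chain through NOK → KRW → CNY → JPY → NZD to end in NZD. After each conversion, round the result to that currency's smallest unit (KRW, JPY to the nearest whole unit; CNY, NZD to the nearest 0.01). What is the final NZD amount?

NZD 68,668.52

NOK 443,000.00 × 123.6 = KRW 54,754,800
KRW 54,754,800 ÷ 188.9 = CNY 289,861.30
CNY 289,861.30 ÷ 0.05129 = JPY 5,651,419
JPY 5,651,419 ÷ 82.30 = NZD 68,668.52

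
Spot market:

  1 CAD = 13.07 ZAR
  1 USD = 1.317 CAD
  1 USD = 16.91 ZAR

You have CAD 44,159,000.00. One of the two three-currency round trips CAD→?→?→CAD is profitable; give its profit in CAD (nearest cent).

Profit: CAD 791,754.42

Profitable loop is CAD → ZAR → USD → CAD:
CAD 44,159,000.00 × 13.07 = ZAR 577,158,130.00
ZAR 577,158,130.00 ÷ 16.91 = USD 34,131,172.68
USD 34,131,172.68 × 1.317 = CAD 44,950,754.42
Profit = CAD 44,950,754.42 − CAD 44,159,000.00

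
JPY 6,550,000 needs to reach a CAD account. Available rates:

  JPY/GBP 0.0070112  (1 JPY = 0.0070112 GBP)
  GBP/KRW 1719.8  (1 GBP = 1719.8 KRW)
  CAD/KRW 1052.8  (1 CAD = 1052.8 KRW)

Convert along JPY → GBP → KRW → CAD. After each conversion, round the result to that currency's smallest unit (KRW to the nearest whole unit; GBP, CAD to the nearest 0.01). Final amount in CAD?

JPY 6,550,000 × 0.0070112 = GBP 45,923.36
GBP 45,923.36 × 1719.8 = KRW 78,978,995
KRW 78,978,995 ÷ 1052.8 = CAD 75,018.04

CAD 75,018.04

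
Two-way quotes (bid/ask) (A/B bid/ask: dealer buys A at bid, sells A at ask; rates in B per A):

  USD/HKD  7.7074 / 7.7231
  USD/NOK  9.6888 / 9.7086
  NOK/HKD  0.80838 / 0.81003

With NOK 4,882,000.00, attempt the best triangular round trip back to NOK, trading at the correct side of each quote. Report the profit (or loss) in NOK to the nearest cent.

Net profit: NOK 68,985.66

Best loop NOK → HKD → USD → NOK:
NOK 4,882,000.00 × 0.80838 (sell NOK at bid) = HKD 3,946,511.16
HKD 3,946,511.16 ÷ 7.7231 (buy USD at ask) = USD 511,000.91
USD 511,000.91 × 9.6888 (sell USD at bid) = NOK 4,950,985.66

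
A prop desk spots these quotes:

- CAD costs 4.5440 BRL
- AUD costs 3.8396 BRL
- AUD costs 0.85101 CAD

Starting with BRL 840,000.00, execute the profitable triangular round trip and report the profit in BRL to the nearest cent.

Profit: BRL 5,992.06

Profitable loop is BRL → AUD → CAD → BRL:
BRL 840,000.00 ÷ 3.8396 = AUD 218,772.79
AUD 218,772.79 × 0.85101 = CAD 186,177.83
CAD 186,177.83 × 4.5440 = BRL 845,992.06
Profit = BRL 845,992.06 − BRL 840,000.00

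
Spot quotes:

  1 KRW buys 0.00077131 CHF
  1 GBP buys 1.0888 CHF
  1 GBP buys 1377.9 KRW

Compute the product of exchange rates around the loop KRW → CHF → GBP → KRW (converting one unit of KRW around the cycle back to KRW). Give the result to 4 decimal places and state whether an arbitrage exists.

0.9761 (arbitrage exists)

Around KRW → CHF → GBP → KRW: 1 × 0.00077131 ÷ 1.0888 × 1377.9 = 0.976110
Product < 1; profitable direction is KRW → GBP → CHF → KRW.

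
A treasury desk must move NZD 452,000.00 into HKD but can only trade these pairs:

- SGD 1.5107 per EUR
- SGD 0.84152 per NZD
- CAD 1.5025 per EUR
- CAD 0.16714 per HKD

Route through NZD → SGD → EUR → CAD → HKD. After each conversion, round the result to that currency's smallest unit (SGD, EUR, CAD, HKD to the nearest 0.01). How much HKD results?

NZD 452,000.00 × 0.84152 = SGD 380,367.04
SGD 380,367.04 ÷ 1.5107 = EUR 251,781.98
EUR 251,781.98 × 1.5025 = CAD 378,302.42
CAD 378,302.42 ÷ 0.16714 = HKD 2,263,386.50

HKD 2,263,386.50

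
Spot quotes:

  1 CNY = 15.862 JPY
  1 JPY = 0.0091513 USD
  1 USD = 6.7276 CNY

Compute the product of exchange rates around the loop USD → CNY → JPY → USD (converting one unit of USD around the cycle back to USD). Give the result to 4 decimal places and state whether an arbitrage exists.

Around USD → CNY → JPY → USD: 1 × 6.7276 × 15.862 × 0.0091513 = 0.976564
Product < 1; profitable direction is USD → JPY → CNY → USD.

0.9766 (arbitrage exists)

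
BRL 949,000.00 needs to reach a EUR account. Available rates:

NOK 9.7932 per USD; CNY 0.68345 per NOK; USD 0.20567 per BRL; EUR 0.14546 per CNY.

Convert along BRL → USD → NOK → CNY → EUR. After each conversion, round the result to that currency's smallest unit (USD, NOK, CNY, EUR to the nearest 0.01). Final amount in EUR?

BRL 949,000.00 × 0.20567 = USD 195,180.83
USD 195,180.83 × 9.7932 = NOK 1,911,444.90
NOK 1,911,444.90 × 0.68345 = CNY 1,306,377.02
CNY 1,306,377.02 × 0.14546 = EUR 190,025.60

EUR 190,025.60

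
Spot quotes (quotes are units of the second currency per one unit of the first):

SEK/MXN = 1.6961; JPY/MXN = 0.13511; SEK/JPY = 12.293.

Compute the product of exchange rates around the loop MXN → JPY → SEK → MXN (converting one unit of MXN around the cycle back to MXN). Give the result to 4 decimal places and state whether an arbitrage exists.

Around MXN → JPY → SEK → MXN: 1 ÷ 0.13511 ÷ 12.293 × 1.6961 = 1.021189
Product > 1; profitable direction is MXN → JPY → SEK → MXN.

1.0212 (arbitrage exists)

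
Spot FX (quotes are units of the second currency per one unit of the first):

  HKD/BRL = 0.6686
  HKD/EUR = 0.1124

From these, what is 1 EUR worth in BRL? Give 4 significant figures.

1 EUR ÷ 0.1124 = 8.8968 HKD
8.8968 HKD × 0.6686 = 5.9484 BRL

EUR/BRL = 5.948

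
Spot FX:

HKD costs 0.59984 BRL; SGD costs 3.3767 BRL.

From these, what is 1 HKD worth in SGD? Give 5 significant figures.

1 HKD × 0.59984 = 0.59984 BRL
0.59984 BRL ÷ 3.3767 = 0.177641 SGD

HKD/SGD = 0.17764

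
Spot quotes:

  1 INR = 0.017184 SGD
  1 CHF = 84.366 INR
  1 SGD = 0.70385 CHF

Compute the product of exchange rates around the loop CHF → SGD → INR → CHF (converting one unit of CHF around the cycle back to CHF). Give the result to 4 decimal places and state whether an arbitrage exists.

0.9800 (arbitrage exists)

Around CHF → SGD → INR → CHF: 1 ÷ 0.70385 ÷ 0.017184 ÷ 84.366 = 0.980005
Product < 1; profitable direction is CHF → INR → SGD → CHF.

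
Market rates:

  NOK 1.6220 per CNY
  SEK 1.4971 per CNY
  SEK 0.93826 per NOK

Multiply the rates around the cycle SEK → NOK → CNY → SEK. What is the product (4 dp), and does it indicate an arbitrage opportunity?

0.9837 (arbitrage exists)

Around SEK → NOK → CNY → SEK: 1 ÷ 0.93826 ÷ 1.6220 × 1.4971 = 0.983732
Product < 1; profitable direction is SEK → CNY → NOK → SEK.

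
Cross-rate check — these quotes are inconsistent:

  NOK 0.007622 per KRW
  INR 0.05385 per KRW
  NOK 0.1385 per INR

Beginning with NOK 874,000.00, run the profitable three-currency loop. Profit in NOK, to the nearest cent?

Profit: NOK 19,192.15

Profitable loop is NOK → INR → KRW → NOK:
NOK 874,000.00 ÷ 0.1385 = INR 6,310,469.31
INR 6,310,469.31 ÷ 0.05385 = KRW 117,186,060
KRW 117,186,060 × 0.007622 = NOK 893,192.15
Profit = NOK 893,192.15 − NOK 874,000.00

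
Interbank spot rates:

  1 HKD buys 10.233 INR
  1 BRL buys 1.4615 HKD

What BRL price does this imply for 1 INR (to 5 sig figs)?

1 INR ÷ 10.233 = 0.0977231 HKD
0.0977231 HKD ÷ 1.4615 = 0.0668649 BRL

INR/BRL = 0.066865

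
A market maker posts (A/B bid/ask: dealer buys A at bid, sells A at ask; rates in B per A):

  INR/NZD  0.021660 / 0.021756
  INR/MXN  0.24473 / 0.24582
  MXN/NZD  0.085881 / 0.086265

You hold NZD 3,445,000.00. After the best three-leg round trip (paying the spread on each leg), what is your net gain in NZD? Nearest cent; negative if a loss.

Net profit: NZD 73,810.16

Best loop NZD → MXN → INR → NZD:
NZD 3,445,000.00 ÷ 0.086265 (buy MXN at ask) = MXN 39,935,083.75
MXN 39,935,083.75 ÷ 0.24582 (buy INR at ask) = INR 162,456,609.53
INR 162,456,609.53 × 0.021660 (sell INR at bid) = NZD 3,518,810.16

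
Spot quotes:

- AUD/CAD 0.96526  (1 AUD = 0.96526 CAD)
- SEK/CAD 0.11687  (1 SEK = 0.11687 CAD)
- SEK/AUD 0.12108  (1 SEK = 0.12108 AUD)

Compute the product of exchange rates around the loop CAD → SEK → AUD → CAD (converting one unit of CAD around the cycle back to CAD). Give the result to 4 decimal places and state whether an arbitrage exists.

Around CAD → SEK → AUD → CAD: 1 ÷ 0.11687 × 0.12108 × 0.96526 = 1.000031
Product ≈ 1 (deviation 0.003%, within rounding noise).

1.0000 (no arbitrage)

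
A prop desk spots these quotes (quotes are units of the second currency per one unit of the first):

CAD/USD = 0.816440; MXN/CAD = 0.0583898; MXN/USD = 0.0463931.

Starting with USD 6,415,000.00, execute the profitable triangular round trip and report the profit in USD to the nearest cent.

Profitable loop is USD → MXN → CAD → USD:
USD 6,415,000.00 ÷ 0.0463931 = MXN 138,274,872.77
MXN 138,274,872.77 × 0.0583898 = CAD 8,073,842.17
CAD 8,073,842.17 × 0.816440 = USD 6,591,807.70
Profit = USD 6,591,807.70 − USD 6,415,000.00

Profit: USD 176,807.70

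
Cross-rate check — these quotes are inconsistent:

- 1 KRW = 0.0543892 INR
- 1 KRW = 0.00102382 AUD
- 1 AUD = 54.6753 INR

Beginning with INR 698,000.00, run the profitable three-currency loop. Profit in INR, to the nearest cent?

Profitable loop is INR → KRW → AUD → INR:
INR 698,000.00 ÷ 0.0543892 = KRW 12,833,430
KRW 12,833,430 × 0.00102382 = AUD 13,139.12
AUD 13,139.12 × 54.6753 = INR 718,385.46
Profit = INR 718,385.46 − INR 698,000.00

Profit: INR 20,385.46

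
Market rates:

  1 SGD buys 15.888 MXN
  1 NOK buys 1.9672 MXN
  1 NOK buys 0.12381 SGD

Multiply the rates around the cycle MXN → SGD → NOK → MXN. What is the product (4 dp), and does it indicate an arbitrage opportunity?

1.0001 (no arbitrage)

Around MXN → SGD → NOK → MXN: 1 ÷ 15.888 ÷ 0.12381 × 1.9672 = 1.000054
Product ≈ 1 (deviation 0.005%, within rounding noise).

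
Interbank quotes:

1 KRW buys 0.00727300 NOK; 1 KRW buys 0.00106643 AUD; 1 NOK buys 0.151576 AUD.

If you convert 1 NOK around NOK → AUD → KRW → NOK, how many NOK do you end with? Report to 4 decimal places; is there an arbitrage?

1.0337 (arbitrage exists)

Around NOK → AUD → KRW → NOK: 1 × 0.151576 ÷ 0.00106643 × 0.00727300 = 1.033741
Product > 1; profitable direction is NOK → AUD → KRW → NOK.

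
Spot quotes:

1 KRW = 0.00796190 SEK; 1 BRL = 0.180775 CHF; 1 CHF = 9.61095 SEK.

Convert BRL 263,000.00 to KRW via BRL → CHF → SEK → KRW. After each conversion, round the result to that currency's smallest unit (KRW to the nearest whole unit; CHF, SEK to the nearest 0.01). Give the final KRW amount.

KRW 57,390,985

BRL 263,000.00 × 0.180775 = CHF 47,543.82
CHF 47,543.82 × 9.61095 = SEK 456,941.28
SEK 456,941.28 ÷ 0.00796190 = KRW 57,390,985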